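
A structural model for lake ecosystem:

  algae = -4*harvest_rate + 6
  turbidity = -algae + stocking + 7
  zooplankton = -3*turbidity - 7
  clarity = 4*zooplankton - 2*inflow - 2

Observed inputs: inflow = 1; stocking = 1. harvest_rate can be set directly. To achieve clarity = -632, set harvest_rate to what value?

Substituting into the turbidity equation gives turbidity = 4*harvest_rate + 2.
So zooplankton = -12*harvest_rate - 13.
Substituting into the clarity equation gives clarity = -48*harvest_rate - 56.
Solve -48*harvest_rate - 56 = -632: harvest_rate = (-632 + 56) / -48 = 12.

harvest_rate = 12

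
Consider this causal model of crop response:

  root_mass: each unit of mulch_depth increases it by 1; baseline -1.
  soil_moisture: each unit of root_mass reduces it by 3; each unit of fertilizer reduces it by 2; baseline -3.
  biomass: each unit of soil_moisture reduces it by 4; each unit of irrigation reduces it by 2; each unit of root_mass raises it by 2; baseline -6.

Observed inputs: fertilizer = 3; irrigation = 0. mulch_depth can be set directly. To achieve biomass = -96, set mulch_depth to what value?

mulch_depth = -8

Substituting into the soil_moisture equation gives soil_moisture = -3*mulch_depth - 6.
So biomass = 14*mulch_depth + 16.
Solve 14*mulch_depth + 16 = -96: mulch_depth = (-96 - 16) / 14 = -8.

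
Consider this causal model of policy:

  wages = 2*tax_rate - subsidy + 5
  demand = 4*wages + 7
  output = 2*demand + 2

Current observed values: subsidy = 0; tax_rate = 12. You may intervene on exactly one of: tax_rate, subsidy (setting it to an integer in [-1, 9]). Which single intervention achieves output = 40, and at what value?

set tax_rate = -1

Intervening on tax_rate: with other inputs at their observed values, output = 16*tax_rate + 56. Solving for 40 gives tax_rate = -1, within [-1, 9].
Intervening on subsidy: output = -8*subsidy + 248. Reaching 40 requires subsidy = 26, outside [-1, 9].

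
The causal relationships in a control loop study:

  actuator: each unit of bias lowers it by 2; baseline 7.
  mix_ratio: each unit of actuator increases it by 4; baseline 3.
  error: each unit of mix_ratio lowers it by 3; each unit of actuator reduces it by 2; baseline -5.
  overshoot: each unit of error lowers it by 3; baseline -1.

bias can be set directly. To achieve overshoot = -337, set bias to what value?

Substituting into the mix_ratio equation gives mix_ratio = -8*bias + 31.
This gives error = 28*bias - 112.
overshoot becomes -84*bias + 335.
Solve -84*bias + 335 = -337: bias = (-337 - 335) / -84 = 8.

bias = 8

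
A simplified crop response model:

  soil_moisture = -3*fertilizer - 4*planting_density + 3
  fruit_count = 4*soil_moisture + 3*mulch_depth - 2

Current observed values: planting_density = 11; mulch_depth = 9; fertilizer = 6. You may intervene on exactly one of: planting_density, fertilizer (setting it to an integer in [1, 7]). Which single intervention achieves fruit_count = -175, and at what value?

set fertilizer = 3

Intervening on planting_density: fruit_count = -16*planting_density - 35. Reaching -175 requires planting_density = 35/4, not an integer.
Intervening on fertilizer: with other inputs at their observed values, fruit_count = -12*fertilizer - 139. Solving for -175 gives fertilizer = 3, within [1, 7].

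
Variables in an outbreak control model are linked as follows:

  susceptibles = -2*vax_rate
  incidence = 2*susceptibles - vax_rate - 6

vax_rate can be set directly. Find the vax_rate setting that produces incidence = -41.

vax_rate = 7

Substituting into the incidence equation gives incidence = -5*vax_rate - 6.
Solve -5*vax_rate - 6 = -41: vax_rate = (-41 + 6) / -5 = 7.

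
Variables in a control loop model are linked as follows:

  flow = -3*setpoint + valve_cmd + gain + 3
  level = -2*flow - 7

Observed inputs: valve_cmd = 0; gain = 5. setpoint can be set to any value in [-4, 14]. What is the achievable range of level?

Substituting into the flow equation gives flow = -3*setpoint + 8.
level becomes 6*setpoint - 23.
Linear in setpoint, so extremes are at the endpoints: setpoint = -4 gives level = -47; setpoint = 14 gives level = 61.

-47 to 61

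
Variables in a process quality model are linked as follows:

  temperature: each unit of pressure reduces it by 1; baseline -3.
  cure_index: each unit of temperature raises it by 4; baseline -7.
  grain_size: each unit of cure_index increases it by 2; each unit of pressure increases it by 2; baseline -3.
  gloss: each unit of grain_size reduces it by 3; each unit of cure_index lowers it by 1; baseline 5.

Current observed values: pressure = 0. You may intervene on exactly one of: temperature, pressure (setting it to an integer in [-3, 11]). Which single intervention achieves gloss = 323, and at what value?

set pressure = 8

Intervening on temperature: gloss = -28*temperature + 63. Reaching 323 requires temperature = -65/7, not an integer.
Intervening on pressure: with other inputs at their observed values, gloss = 22*pressure + 147. Solving for 323 gives pressure = 8, within [-3, 11].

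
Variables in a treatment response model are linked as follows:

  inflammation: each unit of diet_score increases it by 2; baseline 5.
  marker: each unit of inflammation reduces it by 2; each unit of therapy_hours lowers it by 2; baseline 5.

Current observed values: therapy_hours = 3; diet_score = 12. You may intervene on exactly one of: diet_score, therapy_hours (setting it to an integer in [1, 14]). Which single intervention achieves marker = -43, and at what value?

set diet_score = 8

Intervening on diet_score: with other inputs at their observed values, marker = -4*diet_score - 11. Solving for -43 gives diet_score = 8, within [1, 14].
Intervening on therapy_hours: marker = -2*therapy_hours - 53. Reaching -43 requires therapy_hours = -5, outside [1, 14].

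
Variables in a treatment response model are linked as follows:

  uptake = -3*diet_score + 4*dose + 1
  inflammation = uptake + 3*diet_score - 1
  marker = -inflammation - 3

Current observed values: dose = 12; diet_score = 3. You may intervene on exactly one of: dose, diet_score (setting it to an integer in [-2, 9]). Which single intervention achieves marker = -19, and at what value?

set dose = 4

Intervening on dose: with other inputs at their observed values, marker = -4*dose - 3. Solving for -19 gives dose = 4, within [-2, 9].
Intervening on diet_score: the paths from diet_score to marker cancel (net effect zero), leaving marker = -51; -19 is unreachable this way.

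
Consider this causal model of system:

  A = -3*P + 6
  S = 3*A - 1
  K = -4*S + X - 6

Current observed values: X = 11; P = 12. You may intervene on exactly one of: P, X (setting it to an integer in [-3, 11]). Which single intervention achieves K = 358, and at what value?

Intervening on P: K = 36*P - 63. Reaching 358 requires P = 421/36, not an integer.
Intervening on X: with other inputs at their observed values, K = X + 358. Solving for 358 gives X = 0, within [-3, 11].

set X = 0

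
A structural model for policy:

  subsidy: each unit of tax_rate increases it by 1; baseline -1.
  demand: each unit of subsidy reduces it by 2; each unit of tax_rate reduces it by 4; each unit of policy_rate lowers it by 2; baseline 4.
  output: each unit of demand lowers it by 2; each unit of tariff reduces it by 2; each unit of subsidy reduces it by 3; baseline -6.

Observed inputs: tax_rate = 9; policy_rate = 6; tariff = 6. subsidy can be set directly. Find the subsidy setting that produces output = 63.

Intervening on subsidy fixes its value directly, overriding its dependence on tax_rate.
Substituting into the demand equation gives demand = -2*subsidy - 44.
output becomes subsidy + 70.
Solve subsidy + 70 = 63: subsidy = (63 - 70) / 1 = -7.

subsidy = -7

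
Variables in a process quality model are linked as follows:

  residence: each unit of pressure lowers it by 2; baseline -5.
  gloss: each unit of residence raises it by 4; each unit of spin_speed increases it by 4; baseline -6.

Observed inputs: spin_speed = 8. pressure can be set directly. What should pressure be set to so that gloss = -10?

pressure = 2

Substituting into the gloss equation gives gloss = -8*pressure + 6.
Solve -8*pressure + 6 = -10: pressure = (-10 - 6) / -8 = 2.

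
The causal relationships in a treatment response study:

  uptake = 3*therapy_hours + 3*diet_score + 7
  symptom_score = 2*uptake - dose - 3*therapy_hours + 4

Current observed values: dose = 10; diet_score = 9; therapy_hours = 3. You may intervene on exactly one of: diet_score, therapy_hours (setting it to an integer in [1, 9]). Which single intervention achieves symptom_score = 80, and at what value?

Intervening on diet_score: symptom_score = 6*diet_score + 17. Reaching 80 requires diet_score = 21/2, not an integer.
Intervening on therapy_hours: with other inputs at their observed values, symptom_score = 3*therapy_hours + 62. Solving for 80 gives therapy_hours = 6, within [1, 9].

set therapy_hours = 6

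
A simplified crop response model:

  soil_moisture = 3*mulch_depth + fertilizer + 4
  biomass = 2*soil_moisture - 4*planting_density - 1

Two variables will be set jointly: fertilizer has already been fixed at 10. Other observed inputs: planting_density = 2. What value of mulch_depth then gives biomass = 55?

mulch_depth = 6

With fertilizer held at 10:
Substituting into the soil_moisture equation gives soil_moisture = 3*mulch_depth + 14.
This gives biomass = 6*mulch_depth + 19.
Solve 6*mulch_depth + 19 = 55: mulch_depth = (55 - 19) / 6 = 6.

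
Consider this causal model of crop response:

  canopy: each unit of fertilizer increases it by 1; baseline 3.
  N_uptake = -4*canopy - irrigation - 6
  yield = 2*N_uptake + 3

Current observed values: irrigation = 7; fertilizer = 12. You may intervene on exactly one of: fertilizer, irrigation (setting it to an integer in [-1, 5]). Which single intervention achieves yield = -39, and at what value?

set fertilizer = -1

Intervening on fertilizer: with other inputs at their observed values, yield = -8*fertilizer - 47. Solving for -39 gives fertilizer = -1, within [-1, 5].
Intervening on irrigation: yield = -2*irrigation - 129. Reaching -39 requires irrigation = -45, outside [-1, 5].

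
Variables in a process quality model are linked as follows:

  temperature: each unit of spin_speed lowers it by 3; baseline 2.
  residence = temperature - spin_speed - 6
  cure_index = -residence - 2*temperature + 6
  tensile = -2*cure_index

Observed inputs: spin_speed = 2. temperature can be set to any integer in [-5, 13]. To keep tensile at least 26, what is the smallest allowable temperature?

temperature = 9

Intervening on temperature fixes its value directly, overriding its dependence on spin_speed.
Substituting into the residence equation gives residence = temperature - 8.
Substituting into the cure_index equation gives cure_index = -3*temperature + 14.
tensile becomes 6*temperature - 28.
Require 6*temperature - 28 ≥ 26, so temperature ≥ 9.
The smallest integer in [-5, 13] satisfying this is 9.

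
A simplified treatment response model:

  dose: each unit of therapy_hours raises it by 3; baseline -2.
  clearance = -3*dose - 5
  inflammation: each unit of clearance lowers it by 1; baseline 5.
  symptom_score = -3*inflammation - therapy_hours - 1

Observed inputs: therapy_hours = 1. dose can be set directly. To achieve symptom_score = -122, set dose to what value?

Intervening on dose fixes its value directly, overriding its dependence on therapy_hours.
Substituting into the inflammation equation gives inflammation = 3*dose + 10.
This gives symptom_score = -9*dose - 32.
Solve -9*dose - 32 = -122: dose = (-122 + 32) / -9 = 10.

dose = 10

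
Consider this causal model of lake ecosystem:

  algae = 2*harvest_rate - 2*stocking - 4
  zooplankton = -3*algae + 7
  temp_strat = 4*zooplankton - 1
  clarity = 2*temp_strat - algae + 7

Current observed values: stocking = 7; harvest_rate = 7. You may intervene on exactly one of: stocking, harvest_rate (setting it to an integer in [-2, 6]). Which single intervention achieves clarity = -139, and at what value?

Intervening on stocking: with other inputs at their observed values, clarity = 50*stocking - 189. Solving for -139 gives stocking = 1, within [-2, 6].
Intervening on harvest_rate: clarity = -50*harvest_rate + 511. Reaching -139 requires harvest_rate = 13, outside [-2, 6].

set stocking = 1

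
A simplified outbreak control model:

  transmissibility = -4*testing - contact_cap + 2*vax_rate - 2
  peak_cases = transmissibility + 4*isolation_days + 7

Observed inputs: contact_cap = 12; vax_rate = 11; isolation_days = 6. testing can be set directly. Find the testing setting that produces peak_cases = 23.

testing = 4

Substituting into the transmissibility equation gives transmissibility = -4*testing + 8.
Substituting into the peak_cases equation gives peak_cases = -4*testing + 39.
Solve -4*testing + 39 = 23: testing = (23 - 39) / -4 = 4.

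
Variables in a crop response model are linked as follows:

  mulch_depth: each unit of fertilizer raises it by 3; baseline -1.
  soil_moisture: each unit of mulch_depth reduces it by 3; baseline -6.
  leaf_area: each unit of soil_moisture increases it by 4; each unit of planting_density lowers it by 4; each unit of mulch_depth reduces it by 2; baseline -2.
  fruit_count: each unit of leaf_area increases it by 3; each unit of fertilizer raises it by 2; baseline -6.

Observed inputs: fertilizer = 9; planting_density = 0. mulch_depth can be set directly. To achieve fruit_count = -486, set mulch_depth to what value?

Intervening on mulch_depth fixes its value directly, overriding its dependence on fertilizer.
Substituting into the leaf_area equation gives leaf_area = -14*mulch_depth - 26.
Substituting into the fruit_count equation gives fruit_count = -42*mulch_depth - 66.
Solve -42*mulch_depth - 66 = -486: mulch_depth = (-486 + 66) / -42 = 10.

mulch_depth = 10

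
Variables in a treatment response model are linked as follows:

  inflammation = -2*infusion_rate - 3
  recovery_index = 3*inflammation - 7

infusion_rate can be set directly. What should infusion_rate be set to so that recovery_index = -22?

infusion_rate = 1

Substituting into the recovery_index equation gives recovery_index = -6*infusion_rate - 16.
Solve -6*infusion_rate - 16 = -22: infusion_rate = (-22 + 16) / -6 = 1.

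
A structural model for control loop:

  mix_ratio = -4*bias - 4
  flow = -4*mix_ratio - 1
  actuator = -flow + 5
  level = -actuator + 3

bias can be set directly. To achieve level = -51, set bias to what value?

Substituting into the flow equation gives flow = 16*bias + 15.
This gives actuator = -16*bias - 10.
Substituting into the level equation gives level = 16*bias + 13.
Solve 16*bias + 13 = -51: bias = (-51 - 13) / 16 = -4.

bias = -4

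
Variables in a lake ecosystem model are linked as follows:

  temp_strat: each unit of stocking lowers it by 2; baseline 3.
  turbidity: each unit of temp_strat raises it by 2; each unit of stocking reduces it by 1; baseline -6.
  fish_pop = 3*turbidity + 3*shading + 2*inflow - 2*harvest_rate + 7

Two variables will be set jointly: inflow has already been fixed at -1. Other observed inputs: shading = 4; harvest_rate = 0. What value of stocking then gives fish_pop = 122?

With inflow held at -1:
Substituting into the turbidity equation gives turbidity = -5*stocking.
Substituting into the fish_pop equation gives fish_pop = -15*stocking + 17.
Solve -15*stocking + 17 = 122: stocking = (122 - 17) / -15 = -7.

stocking = -7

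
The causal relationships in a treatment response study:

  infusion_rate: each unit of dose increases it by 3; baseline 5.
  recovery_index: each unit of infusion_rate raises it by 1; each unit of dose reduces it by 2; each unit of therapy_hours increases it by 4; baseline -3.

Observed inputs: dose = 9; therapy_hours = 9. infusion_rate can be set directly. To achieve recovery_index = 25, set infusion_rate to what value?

Intervening on infusion_rate fixes its value directly, overriding its dependence on dose.
Substituting into the recovery_index equation gives recovery_index = infusion_rate + 15.
Solve infusion_rate + 15 = 25: infusion_rate = (25 - 15) / 1 = 10.

infusion_rate = 10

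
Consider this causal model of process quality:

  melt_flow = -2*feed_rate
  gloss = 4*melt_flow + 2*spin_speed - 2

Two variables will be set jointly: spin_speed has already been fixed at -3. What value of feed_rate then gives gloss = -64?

feed_rate = 7

With spin_speed held at -3:
Substituting into the gloss equation gives gloss = -8*feed_rate - 8.
Solve -8*feed_rate - 8 = -64: feed_rate = (-64 + 8) / -8 = 7.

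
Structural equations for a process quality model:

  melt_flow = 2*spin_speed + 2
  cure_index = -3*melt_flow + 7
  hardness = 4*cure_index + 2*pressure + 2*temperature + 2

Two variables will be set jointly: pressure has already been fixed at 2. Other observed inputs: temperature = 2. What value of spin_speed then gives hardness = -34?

With pressure held at 2:
Substituting into the cure_index equation gives cure_index = -6*spin_speed + 1.
hardness becomes -24*spin_speed + 14.
Solve -24*spin_speed + 14 = -34: spin_speed = (-34 - 14) / -24 = 2.

spin_speed = 2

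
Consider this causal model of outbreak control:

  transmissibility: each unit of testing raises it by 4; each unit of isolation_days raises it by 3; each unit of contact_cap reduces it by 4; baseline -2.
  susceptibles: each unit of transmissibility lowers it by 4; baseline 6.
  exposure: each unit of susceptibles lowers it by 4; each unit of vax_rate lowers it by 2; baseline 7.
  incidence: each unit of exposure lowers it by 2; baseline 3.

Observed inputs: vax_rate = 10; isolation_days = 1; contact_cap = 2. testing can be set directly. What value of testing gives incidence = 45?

Substituting into the transmissibility equation gives transmissibility = 4*testing - 7.
Substituting into the susceptibles equation gives susceptibles = -16*testing + 34.
Substituting into the exposure equation gives exposure = 64*testing - 149.
Substituting into the incidence equation gives incidence = -128*testing + 301.
Solve -128*testing + 301 = 45: testing = (45 - 301) / -128 = 2.

testing = 2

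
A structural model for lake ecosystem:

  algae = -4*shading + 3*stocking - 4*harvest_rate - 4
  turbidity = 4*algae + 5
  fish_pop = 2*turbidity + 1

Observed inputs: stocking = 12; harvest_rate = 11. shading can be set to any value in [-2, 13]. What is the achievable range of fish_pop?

Substituting into the algae equation gives algae = -4*shading - 12.
Substituting into the turbidity equation gives turbidity = -16*shading - 43.
Substituting into the fish_pop equation gives fish_pop = -32*shading - 85.
Linear in shading, so extremes are at the endpoints: shading = -2 gives fish_pop = -21; shading = 13 gives fish_pop = -501.

-501 to -21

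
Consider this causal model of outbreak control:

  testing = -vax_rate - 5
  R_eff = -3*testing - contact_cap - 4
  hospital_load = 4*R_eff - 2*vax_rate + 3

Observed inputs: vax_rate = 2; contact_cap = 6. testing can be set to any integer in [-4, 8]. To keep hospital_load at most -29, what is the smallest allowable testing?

Intervening on testing fixes its value directly, overriding its dependence on vax_rate.
Substituting into the R_eff equation gives R_eff = -3*testing - 10.
Substituting into the hospital_load equation gives hospital_load = -12*testing - 41.
Require -12*testing - 41 ≤ -29, so testing ≥ -1.
The smallest integer in [-4, 8] satisfying this is -1.

testing = -1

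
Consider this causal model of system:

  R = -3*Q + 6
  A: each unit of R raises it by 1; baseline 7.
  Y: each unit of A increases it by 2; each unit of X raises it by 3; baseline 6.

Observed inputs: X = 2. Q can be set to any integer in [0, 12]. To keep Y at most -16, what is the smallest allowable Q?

Substituting into the A equation gives A = -3*Q + 13.
Substituting into the Y equation gives Y = -6*Q + 38.
Require -6*Q + 38 ≤ -16, so Q ≥ 9.
The smallest integer in [0, 12] satisfying this is 9.

Q = 9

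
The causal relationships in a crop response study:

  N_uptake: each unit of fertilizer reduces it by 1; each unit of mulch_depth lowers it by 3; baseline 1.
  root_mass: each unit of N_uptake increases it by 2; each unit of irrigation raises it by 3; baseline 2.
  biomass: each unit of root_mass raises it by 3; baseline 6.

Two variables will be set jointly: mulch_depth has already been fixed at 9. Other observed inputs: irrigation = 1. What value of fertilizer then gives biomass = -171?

fertilizer = 6

With mulch_depth held at 9:
Substituting into the N_uptake equation gives N_uptake = -fertilizer - 26.
So root_mass = -2*fertilizer - 47.
So biomass = -6*fertilizer - 135.
Solve -6*fertilizer - 135 = -171: fertilizer = (-171 + 135) / -6 = 6.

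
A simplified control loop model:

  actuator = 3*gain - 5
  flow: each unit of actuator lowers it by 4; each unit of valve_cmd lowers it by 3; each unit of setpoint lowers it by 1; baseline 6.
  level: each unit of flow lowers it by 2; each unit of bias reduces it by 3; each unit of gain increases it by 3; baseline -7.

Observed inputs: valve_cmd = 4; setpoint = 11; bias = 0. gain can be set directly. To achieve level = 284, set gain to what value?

gain = 11

Substituting into the flow equation gives flow = -12*gain + 3.
So level = 27*gain - 13.
Solve 27*gain - 13 = 284: gain = (284 + 13) / 27 = 11.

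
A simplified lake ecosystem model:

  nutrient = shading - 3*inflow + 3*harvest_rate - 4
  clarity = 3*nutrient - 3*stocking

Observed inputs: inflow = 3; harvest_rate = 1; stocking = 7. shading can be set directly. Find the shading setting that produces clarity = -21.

Substituting into the nutrient equation gives nutrient = shading - 10.
So clarity = 3*shading - 51.
Solve 3*shading - 51 = -21: shading = (-21 + 51) / 3 = 10.

shading = 10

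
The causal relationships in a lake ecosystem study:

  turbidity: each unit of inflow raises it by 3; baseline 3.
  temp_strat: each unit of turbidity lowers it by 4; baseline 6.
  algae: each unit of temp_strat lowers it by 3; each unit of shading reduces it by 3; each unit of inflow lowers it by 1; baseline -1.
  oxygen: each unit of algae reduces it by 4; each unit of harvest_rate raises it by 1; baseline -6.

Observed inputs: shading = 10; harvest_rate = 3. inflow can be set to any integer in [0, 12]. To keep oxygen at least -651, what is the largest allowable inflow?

Substituting into the temp_strat equation gives temp_strat = -12*inflow - 6.
Substituting into the algae equation gives algae = 35*inflow - 13.
This gives oxygen = -140*inflow + 49.
Require -140*inflow + 49 ≥ -651, so inflow ≤ 5.
The largest integer in [0, 12] satisfying this is 5.

inflow = 5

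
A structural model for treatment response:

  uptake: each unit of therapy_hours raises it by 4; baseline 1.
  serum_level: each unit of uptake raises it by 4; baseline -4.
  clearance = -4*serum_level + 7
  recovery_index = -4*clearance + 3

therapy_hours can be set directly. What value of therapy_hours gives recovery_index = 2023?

Substituting into the serum_level equation gives serum_level = 16*therapy_hours.
Substituting into the clearance equation gives clearance = -64*therapy_hours + 7.
Substituting into the recovery_index equation gives recovery_index = 256*therapy_hours - 25.
Solve 256*therapy_hours - 25 = 2023: therapy_hours = (2023 + 25) / 256 = 8.

therapy_hours = 8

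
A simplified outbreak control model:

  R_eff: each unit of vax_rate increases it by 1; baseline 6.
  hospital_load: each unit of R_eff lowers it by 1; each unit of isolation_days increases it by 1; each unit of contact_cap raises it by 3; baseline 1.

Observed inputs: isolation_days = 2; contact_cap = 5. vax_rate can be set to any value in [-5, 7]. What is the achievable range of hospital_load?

5 to 17

Substituting into the hospital_load equation gives hospital_load = -vax_rate + 12.
Linear in vax_rate, so extremes are at the endpoints: vax_rate = -5 gives hospital_load = 17; vax_rate = 7 gives hospital_load = 5.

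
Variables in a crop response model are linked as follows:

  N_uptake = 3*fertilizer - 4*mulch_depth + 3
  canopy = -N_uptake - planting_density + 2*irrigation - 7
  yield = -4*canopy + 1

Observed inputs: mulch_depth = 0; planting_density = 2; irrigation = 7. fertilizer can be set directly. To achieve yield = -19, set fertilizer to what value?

Substituting into the N_uptake equation gives N_uptake = 3*fertilizer + 3.
So canopy = -3*fertilizer + 2.
yield becomes 12*fertilizer - 7.
Solve 12*fertilizer - 7 = -19: fertilizer = (-19 + 7) / 12 = -1.

fertilizer = -1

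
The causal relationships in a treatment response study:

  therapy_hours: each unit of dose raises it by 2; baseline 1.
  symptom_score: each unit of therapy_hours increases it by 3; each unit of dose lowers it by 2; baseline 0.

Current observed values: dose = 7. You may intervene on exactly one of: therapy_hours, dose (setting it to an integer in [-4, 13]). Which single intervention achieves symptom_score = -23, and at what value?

set therapy_hours = -3

Intervening on therapy_hours: with other inputs at their observed values, symptom_score = 3*therapy_hours - 14. Solving for -23 gives therapy_hours = -3, within [-4, 13].
Intervening on dose: symptom_score = 4*dose + 3. Reaching -23 requires dose = -13/2, not an integer.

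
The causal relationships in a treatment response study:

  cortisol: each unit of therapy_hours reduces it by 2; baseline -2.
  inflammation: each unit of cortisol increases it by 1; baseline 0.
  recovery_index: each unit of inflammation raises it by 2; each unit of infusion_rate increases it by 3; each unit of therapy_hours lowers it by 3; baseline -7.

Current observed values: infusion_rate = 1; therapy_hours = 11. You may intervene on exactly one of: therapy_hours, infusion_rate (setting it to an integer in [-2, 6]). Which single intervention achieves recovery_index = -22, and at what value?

set therapy_hours = 2

Intervening on therapy_hours: with other inputs at their observed values, recovery_index = -7*therapy_hours - 8. Solving for -22 gives therapy_hours = 2, within [-2, 6].
Intervening on infusion_rate: recovery_index = 3*infusion_rate - 88. Reaching -22 requires infusion_rate = 22, outside [-2, 6].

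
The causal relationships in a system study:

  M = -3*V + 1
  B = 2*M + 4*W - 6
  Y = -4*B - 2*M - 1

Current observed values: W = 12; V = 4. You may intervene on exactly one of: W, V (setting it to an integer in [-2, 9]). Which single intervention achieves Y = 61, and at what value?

Intervening on W: Y = -16*W + 133. Reaching 61 requires W = 9/2, not an integer.
Intervening on V: with other inputs at their observed values, Y = 30*V - 179. Solving for 61 gives V = 8, within [-2, 9].

set V = 8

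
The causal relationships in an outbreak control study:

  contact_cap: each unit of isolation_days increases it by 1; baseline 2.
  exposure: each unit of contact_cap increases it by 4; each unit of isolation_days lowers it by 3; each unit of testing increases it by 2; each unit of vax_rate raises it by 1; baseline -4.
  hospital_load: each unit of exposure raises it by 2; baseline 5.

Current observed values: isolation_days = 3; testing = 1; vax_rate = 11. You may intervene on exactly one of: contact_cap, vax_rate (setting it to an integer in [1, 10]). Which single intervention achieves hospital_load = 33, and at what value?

Intervening on contact_cap: hospital_load = 8*contact_cap + 5. Reaching 33 requires contact_cap = 7/2, not an integer.
Intervening on vax_rate: with other inputs at their observed values, hospital_load = 2*vax_rate + 23. Solving for 33 gives vax_rate = 5, within [1, 10].

set vax_rate = 5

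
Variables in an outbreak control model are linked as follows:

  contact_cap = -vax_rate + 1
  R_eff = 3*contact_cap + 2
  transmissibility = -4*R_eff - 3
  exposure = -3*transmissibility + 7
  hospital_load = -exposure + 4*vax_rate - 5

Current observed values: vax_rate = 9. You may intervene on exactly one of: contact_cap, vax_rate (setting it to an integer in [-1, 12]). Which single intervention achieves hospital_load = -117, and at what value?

Intervening on contact_cap: with other inputs at their observed values, hospital_load = -36*contact_cap - 9. Solving for -117 gives contact_cap = 3, within [-1, 12].
Intervening on vax_rate: hospital_load = 40*vax_rate - 81. Reaching -117 requires vax_rate = -9/10, not an integer.

set contact_cap = 3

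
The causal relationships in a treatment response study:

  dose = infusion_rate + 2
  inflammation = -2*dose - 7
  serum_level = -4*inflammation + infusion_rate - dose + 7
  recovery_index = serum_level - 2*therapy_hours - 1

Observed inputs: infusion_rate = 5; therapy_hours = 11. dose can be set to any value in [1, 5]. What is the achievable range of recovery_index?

Intervening on dose fixes its value directly, overriding its dependence on infusion_rate.
Substituting into the serum_level equation gives serum_level = 7*dose + 40.
recovery_index becomes 7*dose + 17.
Linear in dose, so extremes are at the endpoints: dose = 1 gives recovery_index = 24; dose = 5 gives recovery_index = 52.

24 to 52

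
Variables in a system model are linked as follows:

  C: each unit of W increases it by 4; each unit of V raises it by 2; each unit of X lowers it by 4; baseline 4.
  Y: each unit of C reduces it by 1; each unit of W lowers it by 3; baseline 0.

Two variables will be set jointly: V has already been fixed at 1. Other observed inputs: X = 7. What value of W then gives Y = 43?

W = -3

With V held at 1:
Substituting into the C equation gives C = 4*W - 22.
So Y = -7*W + 22.
Solve -7*W + 22 = 43: W = (43 - 22) / -7 = -3.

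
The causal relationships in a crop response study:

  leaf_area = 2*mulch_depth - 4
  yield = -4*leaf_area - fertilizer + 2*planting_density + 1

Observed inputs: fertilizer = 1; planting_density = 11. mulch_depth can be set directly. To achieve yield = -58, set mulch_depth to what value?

mulch_depth = 12

Substituting into the yield equation gives yield = -8*mulch_depth + 38.
Solve -8*mulch_depth + 38 = -58: mulch_depth = (-58 - 38) / -8 = 12.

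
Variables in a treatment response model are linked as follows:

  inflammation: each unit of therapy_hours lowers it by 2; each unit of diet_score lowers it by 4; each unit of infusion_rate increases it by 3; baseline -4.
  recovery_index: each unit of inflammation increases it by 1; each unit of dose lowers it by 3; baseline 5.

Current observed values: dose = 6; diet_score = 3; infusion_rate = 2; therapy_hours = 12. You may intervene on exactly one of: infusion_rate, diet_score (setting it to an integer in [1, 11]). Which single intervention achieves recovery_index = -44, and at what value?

set infusion_rate = 3

Intervening on infusion_rate: with other inputs at their observed values, recovery_index = 3*infusion_rate - 53. Solving for -44 gives infusion_rate = 3, within [1, 11].
Intervening on diet_score: recovery_index = -4*diet_score - 35. Reaching -44 requires diet_score = 9/4, not an integer.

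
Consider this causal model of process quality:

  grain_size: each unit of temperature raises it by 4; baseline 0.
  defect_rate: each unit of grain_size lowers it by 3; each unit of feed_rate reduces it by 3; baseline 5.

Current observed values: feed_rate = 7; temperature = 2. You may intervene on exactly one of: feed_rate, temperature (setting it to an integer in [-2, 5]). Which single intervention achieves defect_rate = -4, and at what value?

Intervening on feed_rate: defect_rate = -3*feed_rate - 19. Reaching -4 requires feed_rate = -5, outside [-2, 5].
Intervening on temperature: with other inputs at their observed values, defect_rate = -12*temperature - 16. Solving for -4 gives temperature = -1, within [-2, 5].

set temperature = -1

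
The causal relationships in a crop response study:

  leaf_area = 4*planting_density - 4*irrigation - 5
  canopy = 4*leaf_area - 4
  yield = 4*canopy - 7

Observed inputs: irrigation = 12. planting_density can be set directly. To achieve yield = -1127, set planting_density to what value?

planting_density = -4

Substituting into the leaf_area equation gives leaf_area = 4*planting_density - 53.
Substituting into the canopy equation gives canopy = 16*planting_density - 216.
Substituting into the yield equation gives yield = 64*planting_density - 871.
Solve 64*planting_density - 871 = -1127: planting_density = (-1127 + 871) / 64 = -4.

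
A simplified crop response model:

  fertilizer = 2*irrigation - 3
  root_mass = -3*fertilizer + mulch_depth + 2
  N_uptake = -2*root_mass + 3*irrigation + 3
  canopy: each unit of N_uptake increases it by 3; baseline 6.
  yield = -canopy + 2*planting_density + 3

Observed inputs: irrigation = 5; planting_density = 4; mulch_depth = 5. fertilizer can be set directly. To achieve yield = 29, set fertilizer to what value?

Intervening on fertilizer fixes its value directly, overriding its dependence on irrigation.
Substituting into the root_mass equation gives root_mass = -3*fertilizer + 7.
This gives N_uptake = 6*fertilizer + 4.
This gives canopy = 18*fertilizer + 18.
Substituting into the yield equation gives yield = -18*fertilizer - 7.
Solve -18*fertilizer - 7 = 29: fertilizer = (29 + 7) / -18 = -2.

fertilizer = -2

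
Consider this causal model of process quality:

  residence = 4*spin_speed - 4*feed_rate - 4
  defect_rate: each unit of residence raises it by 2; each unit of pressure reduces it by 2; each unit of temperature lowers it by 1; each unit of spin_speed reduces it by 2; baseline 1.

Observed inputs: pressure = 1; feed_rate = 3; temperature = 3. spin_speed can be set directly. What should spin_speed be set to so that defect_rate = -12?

spin_speed = 4

Substituting into the residence equation gives residence = 4*spin_speed - 16.
defect_rate becomes 6*spin_speed - 36.
Solve 6*spin_speed - 36 = -12: spin_speed = (-12 + 36) / 6 = 4.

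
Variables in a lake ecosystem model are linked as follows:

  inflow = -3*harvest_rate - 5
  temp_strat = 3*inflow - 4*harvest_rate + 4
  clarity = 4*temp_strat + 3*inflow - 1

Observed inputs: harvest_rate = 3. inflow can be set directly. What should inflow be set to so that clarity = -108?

Intervening on inflow fixes its value directly, overriding its dependence on harvest_rate.
Substituting into the temp_strat equation gives temp_strat = 3*inflow - 8.
Substituting into the clarity equation gives clarity = 15*inflow - 33.
Solve 15*inflow - 33 = -108: inflow = (-108 + 33) / 15 = -5.

inflow = -5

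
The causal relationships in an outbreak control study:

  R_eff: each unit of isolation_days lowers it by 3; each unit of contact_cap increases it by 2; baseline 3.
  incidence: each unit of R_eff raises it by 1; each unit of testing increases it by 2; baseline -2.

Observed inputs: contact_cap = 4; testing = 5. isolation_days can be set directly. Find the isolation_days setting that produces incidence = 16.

Substituting into the R_eff equation gives R_eff = -3*isolation_days + 11.
So incidence = -3*isolation_days + 19.
Solve -3*isolation_days + 19 = 16: isolation_days = (16 - 19) / -3 = 1.

isolation_days = 1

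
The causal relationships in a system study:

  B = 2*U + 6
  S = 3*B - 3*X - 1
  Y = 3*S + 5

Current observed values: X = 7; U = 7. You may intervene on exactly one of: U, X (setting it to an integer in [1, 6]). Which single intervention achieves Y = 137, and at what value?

set X = 5

Intervening on U: Y = 18*U - 7. Reaching 137 requires U = 8, outside [1, 6].
Intervening on X: with other inputs at their observed values, Y = -9*X + 182. Solving for 137 gives X = 5, within [1, 6].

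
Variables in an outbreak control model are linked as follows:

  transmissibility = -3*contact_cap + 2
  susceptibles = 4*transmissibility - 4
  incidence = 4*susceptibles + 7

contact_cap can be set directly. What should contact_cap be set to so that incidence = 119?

Substituting into the susceptibles equation gives susceptibles = -12*contact_cap + 4.
Substituting into the incidence equation gives incidence = -48*contact_cap + 23.
Solve -48*contact_cap + 23 = 119: contact_cap = (119 - 23) / -48 = -2.

contact_cap = -2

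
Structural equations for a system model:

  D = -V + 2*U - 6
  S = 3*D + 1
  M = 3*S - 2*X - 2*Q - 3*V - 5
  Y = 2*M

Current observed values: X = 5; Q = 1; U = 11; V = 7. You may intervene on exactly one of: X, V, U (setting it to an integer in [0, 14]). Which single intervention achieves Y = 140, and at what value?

Intervening on X: Y = -4*X + 112. Reaching 140 requires X = -7, outside [0, 14].
Intervening on V: with other inputs at their observed values, Y = -24*V + 260. Solving for 140 gives V = 5, within [0, 14].
Intervening on U: Y = 36*U - 304. Reaching 140 requires U = 37/3, not an integer.

set V = 5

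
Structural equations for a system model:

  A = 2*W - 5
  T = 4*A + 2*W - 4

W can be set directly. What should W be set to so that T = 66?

W = 9

Substituting into the T equation gives T = 10*W - 24.
Solve 10*W - 24 = 66: W = (66 + 24) / 10 = 9.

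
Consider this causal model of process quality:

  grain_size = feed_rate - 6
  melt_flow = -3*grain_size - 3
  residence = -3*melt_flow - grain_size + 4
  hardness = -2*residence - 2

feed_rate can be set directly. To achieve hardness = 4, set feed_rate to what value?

Substituting into the melt_flow equation gives melt_flow = -3*feed_rate + 15.
This gives residence = 8*feed_rate - 35.
hardness becomes -16*feed_rate + 68.
Solve -16*feed_rate + 68 = 4: feed_rate = (4 - 68) / -16 = 4.

feed_rate = 4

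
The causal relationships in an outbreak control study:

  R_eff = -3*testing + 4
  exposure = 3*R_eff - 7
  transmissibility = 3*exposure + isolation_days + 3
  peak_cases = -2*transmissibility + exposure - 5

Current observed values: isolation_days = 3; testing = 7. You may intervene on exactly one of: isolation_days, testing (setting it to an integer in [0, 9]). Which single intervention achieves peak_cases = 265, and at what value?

set isolation_days = 7

Intervening on isolation_days: with other inputs at their observed values, peak_cases = -2*isolation_days + 279. Solving for 265 gives isolation_days = 7, within [0, 9].
Intervening on testing: peak_cases = 45*testing - 42. Reaching 265 requires testing = 307/45, not an integer.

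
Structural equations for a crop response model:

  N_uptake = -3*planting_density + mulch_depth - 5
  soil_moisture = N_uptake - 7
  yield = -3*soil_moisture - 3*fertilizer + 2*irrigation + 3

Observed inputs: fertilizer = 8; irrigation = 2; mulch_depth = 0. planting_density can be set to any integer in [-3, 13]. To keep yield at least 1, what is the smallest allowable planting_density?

planting_density = -2

Substituting into the N_uptake equation gives N_uptake = -3*planting_density - 5.
This gives soil_moisture = -3*planting_density - 12.
Substituting into the yield equation gives yield = 9*planting_density + 19.
Require 9*planting_density + 19 ≥ 1, so planting_density ≥ -2.
The smallest integer in [-3, 13] satisfying this is -2.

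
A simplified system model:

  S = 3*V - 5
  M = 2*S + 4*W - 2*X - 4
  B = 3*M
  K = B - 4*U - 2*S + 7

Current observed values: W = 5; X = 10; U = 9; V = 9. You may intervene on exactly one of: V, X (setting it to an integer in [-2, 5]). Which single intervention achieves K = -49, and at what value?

Intervening on V: with other inputs at their observed values, K = 12*V - 61. Solving for -49 gives V = 1, within [-2, 5].
Intervening on X: K = -6*X + 107. Reaching -49 requires X = 26, outside [-2, 5].

set V = 1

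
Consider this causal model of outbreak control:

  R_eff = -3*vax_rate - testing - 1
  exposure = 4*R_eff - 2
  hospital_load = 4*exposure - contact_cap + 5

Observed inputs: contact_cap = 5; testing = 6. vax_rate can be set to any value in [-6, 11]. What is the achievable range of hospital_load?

Substituting into the R_eff equation gives R_eff = -3*vax_rate - 7.
exposure becomes -12*vax_rate - 30.
Substituting into the hospital_load equation gives hospital_load = -48*vax_rate - 120.
Linear in vax_rate, so extremes are at the endpoints: vax_rate = -6 gives hospital_load = 168; vax_rate = 11 gives hospital_load = -648.

-648 to 168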